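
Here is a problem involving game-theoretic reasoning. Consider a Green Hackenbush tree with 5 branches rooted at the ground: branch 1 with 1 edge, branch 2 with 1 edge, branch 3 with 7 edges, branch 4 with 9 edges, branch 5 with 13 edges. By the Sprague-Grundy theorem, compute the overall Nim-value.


The tree has 5 branches from the ground vertex.
In Green Hackenbush, the Nim-value of a simple path of length k is k.
Branch 1: length 1, Nim-value = 1
Branch 2: length 1, Nim-value = 1
Branch 3: length 7, Nim-value = 7
Branch 4: length 9, Nim-value = 9
Branch 5: length 13, Nim-value = 13
Total Nim-value = XOR of all branch values:
0 XOR 1 = 1
1 XOR 1 = 0
0 XOR 7 = 7
7 XOR 9 = 14
14 XOR 13 = 3
Nim-value of the tree = 3

3


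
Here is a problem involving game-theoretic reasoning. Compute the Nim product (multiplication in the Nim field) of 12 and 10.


Nim multiplication is bilinear over XOR: (u XOR v) * w = (u*w) XOR (v*w).
So we split each operand into its bit components and XOR the pairwise Nim products.
12 = 4 + 8 (as XOR of powers of 2).
10 = 2 + 8 (as XOR of powers of 2).
Using the standard Nim-product table on single bits:
  2*2 = 3,   2*4 = 8,   2*8 = 12,
  4*4 = 6,   4*8 = 11,  8*8 = 13,
and  1*x = x (identity), k*l = l*k (commutative).
Pairwise Nim products:
  4 * 2 = 8
  4 * 8 = 11
  8 * 2 = 12
  8 * 8 = 13
XOR them: 8 XOR 11 XOR 12 XOR 13 = 2.
Result: 12 * 10 = 2 (in Nim).

2


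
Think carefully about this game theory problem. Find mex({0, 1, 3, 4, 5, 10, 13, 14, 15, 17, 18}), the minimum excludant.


Set = {0, 1, 3, 4, 5, 10, 13, 14, 15, 17, 18}
0 is in the set.
1 is in the set.
2 is NOT in the set. This is the mex.
mex = 2

2


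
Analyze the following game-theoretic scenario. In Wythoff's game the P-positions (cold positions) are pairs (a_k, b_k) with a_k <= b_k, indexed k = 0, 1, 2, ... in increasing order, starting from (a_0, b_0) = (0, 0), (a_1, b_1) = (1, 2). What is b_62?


By Wythoff's theorem, a_k = floor(k * phi) and b_k = floor(k * phi^2) = a_k + k, where phi = (1 + sqrt(5))/2 is the golden ratio.
phi = (1 + sqrt(5))/2 = 1.618034
phi^2 = phi + 1 = 2.618034
k = 62
k * phi^2 = 62 * 2.618034 = 162.318107
b_62 = floor(k * phi^2) = 162 (check: a_62 + k = 100 + 62 = 162)

162


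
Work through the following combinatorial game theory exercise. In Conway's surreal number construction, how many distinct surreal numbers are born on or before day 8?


Day 0: {|} = 0 is born. Count = 1.
Day n: the number of surreal numbers born by day n is 2^(n+1) - 1.
By day 0: 2^1 - 1 = 1
By day 1: 2^2 - 1 = 3
By day 2: 2^3 - 1 = 7
By day 3: 2^4 - 1 = 15
By day 4: 2^5 - 1 = 31
By day 5: 2^6 - 1 = 63
By day 6: 2^7 - 1 = 127
By day 7: 2^8 - 1 = 255
By day 8: 2^9 - 1 = 511
By day 8: 511 surreal numbers.

511


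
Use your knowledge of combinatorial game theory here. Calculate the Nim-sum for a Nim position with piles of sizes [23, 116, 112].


We need the XOR (exclusive or) of all pile sizes.
After XOR-ing pile 1 (size 23): 0 XOR 23 = 23
After XOR-ing pile 2 (size 116): 23 XOR 116 = 99
After XOR-ing pile 3 (size 112): 99 XOR 112 = 19
The Nim-value of this position is 19.

19


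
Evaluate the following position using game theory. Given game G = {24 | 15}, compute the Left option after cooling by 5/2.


Original game: {24 | 15} (a switch {a | b} with a > b).
Cooling by t (for t below the temperature (a - b)/2 = 9/2) taxes each move by t: {a | b} cooled by t is {a - t | b + t}.
Cooling amount: t = 5/2
Cooled Left option: 24 - 5/2 = 43/2
Cooled Right option: 15 + 5/2 = 35/2
Cooled game: {43/2 | 35/2}
Left option = 43/2

43/2


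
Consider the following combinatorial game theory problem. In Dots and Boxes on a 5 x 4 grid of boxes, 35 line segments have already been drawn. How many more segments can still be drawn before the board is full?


Grid: 5 x 4 boxes, i.e. 6 rows and 5 columns of dots.
Horizontal edges: (rows + 1) * cols = 6 * 4 = 24
Vertical edges: rows * (cols + 1) = 5 * 5 = 25
Total edges: 24 + 25 = 49
Edges drawn: 35
Remaining: 49 - 35 = 14

14


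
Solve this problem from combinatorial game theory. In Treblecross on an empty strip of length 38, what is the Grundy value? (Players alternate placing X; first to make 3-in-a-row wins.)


Treblecross: place X on empty cells; 3-in-a-row wins.
Playing within two cells of an existing X lets the opponent win at once, so sensible play treats the cells i-2..i+2 around each X as dead. The player left with no safe cell loses, so this is a normal-play take-away game on strips of safe cells.
Placing X at cell i (0-indexed) of a strip of k safe cells leaves independent strips of sizes max(0, i-2) and max(0, k-i-3). Hence G(k) = mex{ G(max(0,i-2)) XOR G(max(0,k-i-3)) : 0 <= i < k }, with G(0) = 0.
G(1): splits (0,0):0^0=0 -> mex({0}) = 1
G(2): splits (0,0):0^0=0 -> mex({0}) = 1
G(3): splits (0,0):0^0=0 -> mex({0}) = 1
G(4): splits (0,1):0^1=1 (0,0):0^0=0 -> mex({0, 1}) = 2
G(5): splits (0,2):0^1=1 (0,1):0^1=1 (0,0):0^0=0 -> mex({0, 1}) = 2
G(6) = mex({1}) = 0
G(7) = mex({0, 1, 2}) = 3
G(8) = mex({0, 1, 2}) = 3
G(9) = mex({0, 2}) = 1
G(10) = mex({0, 2, 3}) = 1
G(11) = mex({0, 3}) = 1
G(12) = mex({1, 3}) = 0
G(13) = mex({0, 1, 2, 3}) = 4
G(14) = mex({0, 1, 2}) = 3
G(15) = mex({0, 1, 2}) = 3
G(16) = mex({0, 1, 2, 4}) = 3
G(17) = mex({0, 1, 3, 4}) = 2
G(18) = mex({0, 1, 3, 4}) = 2
G(19) = mex({0, 1, 3, 5}) = 2
G(20) = mex({0, 1, 2, 3, 5}) = 4
G(21) = mex({0, 1, 2, 3, 5}) = 4
G(22) = mex({1, 2, 6}) = 0
G(23) = mex({0, 1, 2, 3, 4, 6}) = 5
G(24) = mex({0, 1, 2, 3, 4}) = 5
G(25) = mex({0, 1, 3, 4, 7}) = 2
G(26) = mex({0, 1, 3, 4, 5, 7}) = 2
G(27) = mex({0, 1, 3, 5}) = 2
G(28) = mex({0, 1, 2, 5}) = 3
G(29) = mex({0, 1, 2, 4, 5, 6}) = 3
G(30) = mex({1, 2, 4, 6}) = 0
G(31) = mex({0, 1, 2, 3, 4, 6}) = 5
G(32) = mex({1, 2, 3, 4, 7}) = 0
G(33) = mex({0, 3, 7}) = 1
G(34) = mex({0, 2, 3, 5, 7}) = 1
G(35) = mex({0, 2, 3, 5, 6}) = 1
G(36) = mex({0, 1, 2, 5, 6}) = 3
G(37) = mex({0, 1, 2, 4, 5, 6}) = 3
G(38) = mex({0, 1, 2, 4}) = 3
Therefore G(38) = 3.

3


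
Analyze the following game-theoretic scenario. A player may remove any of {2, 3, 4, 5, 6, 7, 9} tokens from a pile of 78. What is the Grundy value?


The subtraction set is S = {2, 3, 4, 5, 6, 7, 9}.
G(k) = mex{ G(k - s) : s in S, s <= k }. We compute iteratively: G(0) = 0.
G(1) = mex({}) = 0
G(2) = mex({0}) = 1
G(3) = mex({0}) = 1
G(4) = mex({0, 1}) = 2
G(5) = mex({0, 1}) = 2
G(6) = mex({0, 1, 2}) = 3
G(7) = mex({0, 1, 2}) = 3
G(8) = mex({0, 1, 2, 3}) = 4
G(9) = mex({0, 1, 2, 3}) = 4
G(10) = mex({0, 1, 2, 3, 4}) = 5
G(11) = mex({1, 2, 3, 4}) = 0
G(12) = mex({1, 2, 3, 4, 5}) = 0
G(13) = mex({0, 2, 3, 4, 5}) = 1
G(14) = mex({0, 2, 3, 4, 5}) = 1
G(15) = mex({0, 1, 3, 4, 5}) = 2
G(16) = mex({0, 1, 3, 4, 5}) = 2
G(17) = mex({0, 1, 2, 4, 5}) = 3
G(18) = mex({0, 1, 2, 4}) = 3
G(19) = mex({0, 1, 2, 3, 5}) = 4
Observe that G(11)..G(19) = 0, 0, 1, 1, 2, 2, 3, 3, 4 repeats G(0)..G(8) = 0, 0, 1, 1, 2, 2, 3, 3, 4.
For k >= max(S) = 9, G(k) is determined by the previous 9 values G(k-9)..G(k-1); a window of 9 consecutive values has recurred shifted by 11, so by induction G(k + 11) = G(k) for all k >= 0: the sequence is periodic from the start with period 11.
One period: G(0..10) = 0, 0, 1, 1, 2, 2, 3, 3, 4, 4, 5.
78 mod 11 = 1, so G(78) = G(1) = 0.

0


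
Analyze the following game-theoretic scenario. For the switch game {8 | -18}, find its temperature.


The game is {8 | -18}, a switch {a | b} with numbers a > b.
Cooling {a | b} by t gives {a - t | b + t}, which stops being hot when a - t = b + t, i.e. at t = (a - b)/2. So the temperature of a switch is (a - b)/2.
Temperature = (Left option - Right option) / 2
= (8 - (-18)) / 2
= 26 / 2
= 13

13


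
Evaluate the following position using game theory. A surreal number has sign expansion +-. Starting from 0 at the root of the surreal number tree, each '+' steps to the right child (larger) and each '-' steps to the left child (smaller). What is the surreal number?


Sign expansion: +-
Rule: track bounds (lo, hi), initially (-inf, +inf). On '+', the current value becomes lo and we move to the simplest number in (value, hi): value + 1 if hi = +inf, otherwise the midpoint (value + hi)/2. On '-', the current value becomes hi and we move to value - 1 if lo = -inf, otherwise the midpoint (lo + value)/2.
Start at 0.
Step 1: sign = +, move right. Bounds: (0, +inf). Value = 1
Step 2: sign = -, move left. Bounds: (0, 1). Value = 1/2
The surreal number with sign expansion +- is 1/2.

1/2


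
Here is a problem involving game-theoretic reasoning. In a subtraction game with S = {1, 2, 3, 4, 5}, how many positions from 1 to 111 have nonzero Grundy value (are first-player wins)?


Subtraction set S = {1, 2, 3, 4, 5}, so G(n) = n mod 6.
G(n) = 0 when n is a multiple of 6.
Multiples of 6 in [1, 111]: 18
N-positions (nonzero Grundy) = 111 - 18 = 93

93


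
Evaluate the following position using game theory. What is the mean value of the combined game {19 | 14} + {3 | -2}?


G1 = {19 | 14}, G2 = {3 | -2}
Each is a switch {a | b} with numbers a > b; its mean value is (a + b)/2, and mean value is additive over game sums: m(G1 + G2) = m(G1) + m(G2).
Mean of G1 = (19 + (14))/2 = 33/2 = 33/2
Mean of G2 = (3 + (-2))/2 = 1/2 = 1/2
Mean of G1 + G2 = 33/2 + 1/2 = 17

17


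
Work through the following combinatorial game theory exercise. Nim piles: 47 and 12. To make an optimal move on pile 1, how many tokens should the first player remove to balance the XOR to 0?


Piles: 47 and 12
Current XOR: 47 XOR 12 = 35 (non-zero, so this is an N-position).
To make the XOR zero, we need to find a move that balances the piles.
For pile 1 (size 47): target = 47 XOR 35 = 12
We reduce pile 1 from 47 to 12.
Tokens removed: 47 - 12 = 35
Verification: 12 XOR 12 = 0

35


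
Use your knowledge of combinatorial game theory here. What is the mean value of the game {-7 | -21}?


Game = {-7 | -21}, a switch {a | b} with numbers a > b.
Its thermograph has left wall a - t and right wall b + t, which meet at t = (a - b)/2, where both equal (a + b)/2. So the mast (mean value) is at (a + b)/2.
Mean = (-7 + (-21))/2 = -28/2 = -14

-14


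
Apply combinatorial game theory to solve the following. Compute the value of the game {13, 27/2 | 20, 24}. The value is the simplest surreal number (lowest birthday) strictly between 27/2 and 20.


Left options: {13, 27/2}, max = 27/2
Right options: {20, 24}, min = 20
All options are numbers and max(Left) < min(Right), so by the simplicity theorem the value is the simplest (earliest-born) number strictly between 27/2 and 20.
Integers 14 through 19 all lie strictly between 27/2 and 20.
Among integers, the simplest (lowest birthday = smallest |n|; 0 is born on day 0, +-n on day n) is 14.
No non-integer in the interval can be simpler: if x is a non-integer in the interval, then floor(x) or ceil(x) also lies in the interval (the interval contains an integer), and both are proper prefixes of x's sign expansion, i.e. born earlier. So the game value is 14.
Game value = 14

14


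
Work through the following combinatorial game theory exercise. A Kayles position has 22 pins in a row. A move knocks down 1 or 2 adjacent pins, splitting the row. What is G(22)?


Kayles: a move removes 1 or 2 adjacent pins from a contiguous row.
Removing pins from a row of k leaves two independent rows (a, b) with a + b = k - 1 (one pin) or a + b = k - 2 (two pins); an end removal gives a = 0.
By Sprague-Grundy, G(k) = mex{ G(a) XOR G(b) } over all these splits. G(0) = 0.
G(1): splits (0,0):0^0=0 -> mex({0}) = 1
G(2): splits (0,1):0^1=1 (0,0):0^0=0 -> mex({0, 1}) = 2
G(3): splits (0,2):0^2=2 (1,1):1^1=0 (0,1):0^1=1 -> mex({0, 1, 2}) = 3
G(4): splits (0,3):0^3=3 (1,2):1^2=3 (0,2):0^2=2 (1,1):1^1=0 -> mex({0, 2, 3}) = 1
G(5): splits (0,4):0^1=1 (1,3):1^3=2 (2,2):2^2=0 (0,3):0^3=3 (1,2):1^2=3 -> mex({0, 1, 2, 3}) = 4
G(6) = mex({0, 1, 2, 4}) = 3
G(7) = mex({0, 1, 3, 4, 5}) = 2
G(8) = mex({0, 2, 3, 5, 6}) = 1
G(9) = mex({0, 1, 2, 3, 6, 7}) = 4
G(10) = mex({0, 1, 3, 4, 5, 7}) = 2
G(11) = mex({0, 1, 2, 3, 4, 5}) = 6
G(12) = mex({0, 1, 2, 3, 5, 6, 7}) = 4
G(13) = mex({0, 2, 3, 4, 6, 7}) = 1
G(14) = mex({0, 1, 4, 5, 6, 7}) = 2
G(15) = mex({0, 1, 2, 3, 4, 5, 6}) = 7
G(16) = mex({0, 2, 3, 5, 6, 7}) = 1
G(17) = mex({0, 1, 2, 3, 5, 6, 7}) = 4
G(18) = mex({0, 1, 2, 4, 5, 6}) = 3
G(19) = mex({0, 1, 3, 4, 5, 7}) = 2
G(20) = mex({0, 2, 3, 4, 5, 6, 7}) = 1
G(21) = mex({0, 1, 2, 3, 5, 6, 7}) = 4
G(22) = mex({0, 1, 2, 3, 4, 5, 7}) = 6
Therefore G(22) = 6.

6


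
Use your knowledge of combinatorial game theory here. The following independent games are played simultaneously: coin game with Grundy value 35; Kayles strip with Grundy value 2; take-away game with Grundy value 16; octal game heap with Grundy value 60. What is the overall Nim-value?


By the Sprague-Grundy theorem, the Grundy value of a sum of games is the XOR of individual Grundy values.
coin game: Grundy value = 35. Running XOR: 0 XOR 35 = 35
Kayles strip: Grundy value = 2. Running XOR: 35 XOR 2 = 33
take-away game: Grundy value = 16. Running XOR: 33 XOR 16 = 49
octal game heap: Grundy value = 60. Running XOR: 49 XOR 60 = 13
The combined Grundy value is 13.

13


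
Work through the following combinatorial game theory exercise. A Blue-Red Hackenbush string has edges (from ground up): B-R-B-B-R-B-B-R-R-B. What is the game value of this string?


Edges (from ground): B-R-B-B-R-B-B-R-R-B
By Berlekamp's sign-expansion rule, a Blue-Red Hackenbush stalk has the value of the surreal number whose sign sequence is the edge sequence with B -> + and R -> -.
Sign sequence: +-++-++--+
Trace the sign expansion in the surreal number tree, starting from 0:
Edge 1: B (sign +) -> bounds (0, +inf), value = 1
Edge 2: R (sign -) -> bounds (0, 1), value = 1/2
Edge 3: B (sign +) -> bounds (1/2, 1), value = 3/4
Edge 4: B (sign +) -> bounds (3/4, 1), value = 7/8
Edge 5: R (sign -) -> bounds (3/4, 7/8), value = 13/16
Edge 6: B (sign +) -> bounds (13/16, 7/8), value = 27/32
Edge 7: B (sign +) -> bounds (27/32, 7/8), value = 55/64
Edge 8: R (sign -) -> bounds (27/32, 55/64), value = 109/128
Edge 9: R (sign -) -> bounds (27/32, 109/128), value = 217/256
Edge 10: B (sign +) -> bounds (217/256, 109/128), value = 435/512
Game value = 435/512

435/512


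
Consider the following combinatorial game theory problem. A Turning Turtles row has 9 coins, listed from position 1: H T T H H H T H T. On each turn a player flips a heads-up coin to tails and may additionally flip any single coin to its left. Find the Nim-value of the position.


Coins: H T T H H H T H T
Key fact: a single head at position k behaves exactly like a Nim heap of size k (turning it to T and optionally flipping a coin at j < k corresponds to moving the heap from k to j, or to 0), and heads combine as a disjunctive sum (two heads at the same place would cancel, matching j XOR j = 0). So the Nim-value is the XOR of the 1-indexed positions of the heads.
Face-up positions (1-indexed): [1, 4, 5, 6, 8]
XOR 0 with 1: 0 XOR 1 = 1
XOR 1 with 4: 1 XOR 4 = 5
XOR 5 with 5: 5 XOR 5 = 0
XOR 0 with 6: 0 XOR 6 = 6
XOR 6 with 8: 6 XOR 8 = 14
Nim-value = 14

14


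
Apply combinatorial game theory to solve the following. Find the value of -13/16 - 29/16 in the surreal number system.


x = -13/16, y = 29/16
Converting to common denominator: 16
x = -13/16, y = 29/16
x - y = -13/16 - 29/16 = -21/8

-21/8


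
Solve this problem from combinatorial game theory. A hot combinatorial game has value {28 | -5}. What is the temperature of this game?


The game is {28 | -5}, a switch {a | b} with numbers a > b.
Cooling {a | b} by t gives {a - t | b + t}, which stops being hot when a - t = b + t, i.e. at t = (a - b)/2. So the temperature of a switch is (a - b)/2.
Temperature = (Left option - Right option) / 2
= (28 - (-5)) / 2
= 33 / 2
= 33/2

33/2


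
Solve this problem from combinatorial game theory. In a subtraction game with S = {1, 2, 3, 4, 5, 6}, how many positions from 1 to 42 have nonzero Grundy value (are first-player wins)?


Subtraction set S = {1, 2, 3, 4, 5, 6}, so G(n) = n mod 7.
G(n) = 0 when n is a multiple of 7.
Multiples of 7 in [1, 42]: 6
N-positions (nonzero Grundy) = 42 - 6 = 36

36


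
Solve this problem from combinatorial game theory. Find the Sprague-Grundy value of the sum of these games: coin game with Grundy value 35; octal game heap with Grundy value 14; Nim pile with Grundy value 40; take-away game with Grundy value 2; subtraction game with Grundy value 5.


By the Sprague-Grundy theorem, the Grundy value of a sum of games is the XOR of individual Grundy values.
coin game: Grundy value = 35. Running XOR: 0 XOR 35 = 35
octal game heap: Grundy value = 14. Running XOR: 35 XOR 14 = 45
Nim pile: Grundy value = 40. Running XOR: 45 XOR 40 = 5
take-away game: Grundy value = 2. Running XOR: 5 XOR 2 = 7
subtraction game: Grundy value = 5. Running XOR: 7 XOR 5 = 2
The combined Grundy value is 2.

2


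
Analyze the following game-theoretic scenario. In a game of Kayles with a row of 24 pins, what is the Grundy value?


Kayles: a move removes 1 or 2 adjacent pins from a contiguous row.
Removing pins from a row of k leaves two independent rows (a, b) with a + b = k - 1 (one pin) or a + b = k - 2 (two pins); an end removal gives a = 0.
By Sprague-Grundy, G(k) = mex{ G(a) XOR G(b) } over all these splits. G(0) = 0.
G(1): splits (0,0):0^0=0 -> mex({0}) = 1
G(2): splits (0,1):0^1=1 (0,0):0^0=0 -> mex({0, 1}) = 2
G(3): splits (0,2):0^2=2 (1,1):1^1=0 (0,1):0^1=1 -> mex({0, 1, 2}) = 3
G(4): splits (0,3):0^3=3 (1,2):1^2=3 (0,2):0^2=2 (1,1):1^1=0 -> mex({0, 2, 3}) = 1
G(5): splits (0,4):0^1=1 (1,3):1^3=2 (2,2):2^2=0 (0,3):0^3=3 (1,2):1^2=3 -> mex({0, 1, 2, 3}) = 4
G(6) = mex({0, 1, 2, 4}) = 3
G(7) = mex({0, 1, 3, 4, 5}) = 2
G(8) = mex({0, 2, 3, 5, 6}) = 1
G(9) = mex({0, 1, 2, 3, 6, 7}) = 4
G(10) = mex({0, 1, 3, 4, 5, 7}) = 2
G(11) = mex({0, 1, 2, 3, 4, 5}) = 6
G(12) = mex({0, 1, 2, 3, 5, 6, 7}) = 4
G(13) = mex({0, 2, 3, 4, 6, 7}) = 1
G(14) = mex({0, 1, 4, 5, 6, 7}) = 2
G(15) = mex({0, 1, 2, 3, 4, 5, 6}) = 7
G(16) = mex({0, 2, 3, 5, 6, 7}) = 1
G(17) = mex({0, 1, 2, 3, 5, 6, 7}) = 4
G(18) = mex({0, 1, 2, 4, 5, 6}) = 3
G(19) = mex({0, 1, 3, 4, 5, 7}) = 2
G(20) = mex({0, 2, 3, 4, 5, 6, 7}) = 1
G(21) = mex({0, 1, 2, 3, 5, 6, 7}) = 4
G(22) = mex({0, 1, 2, 3, 4, 5, 7}) = 6
G(23) = mex({0, 1, 2, 3, 4, 5, 6}) = 7
G(24) = mex({0, 1, 2, 3, 5, 6, 7}) = 4
Therefore G(24) = 4.

4


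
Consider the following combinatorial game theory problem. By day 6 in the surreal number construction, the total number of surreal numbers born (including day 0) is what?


Day 0: {|} = 0 is born. Count = 1.
Day n: the number of surreal numbers born by day n is 2^(n+1) - 1.
By day 0: 2^1 - 1 = 1
By day 1: 2^2 - 1 = 3
By day 2: 2^3 - 1 = 7
By day 3: 2^4 - 1 = 15
By day 4: 2^5 - 1 = 31
By day 5: 2^6 - 1 = 63
By day 6: 2^7 - 1 = 127
By day 6: 127 surreal numbers.

127


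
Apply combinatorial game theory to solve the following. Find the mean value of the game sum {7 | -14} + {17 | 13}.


G1 = {7 | -14}, G2 = {17 | 13}
Each is a switch {a | b} with numbers a > b; its mean value is (a + b)/2, and mean value is additive over game sums: m(G1 + G2) = m(G1) + m(G2).
Mean of G1 = (7 + (-14))/2 = -7/2 = -7/2
Mean of G2 = (17 + (13))/2 = 30/2 = 15
Mean of G1 + G2 = -7/2 + 15 = 23/2

23/2


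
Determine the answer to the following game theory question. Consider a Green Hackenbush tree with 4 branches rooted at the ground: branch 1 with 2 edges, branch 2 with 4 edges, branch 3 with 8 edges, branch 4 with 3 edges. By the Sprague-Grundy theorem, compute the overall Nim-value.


The tree has 4 branches from the ground vertex.
In Green Hackenbush, the Nim-value of a simple path of length k is k.
Branch 1: length 2, Nim-value = 2
Branch 2: length 4, Nim-value = 4
Branch 3: length 8, Nim-value = 8
Branch 4: length 3, Nim-value = 3
Total Nim-value = XOR of all branch values:
0 XOR 2 = 2
2 XOR 4 = 6
6 XOR 8 = 14
14 XOR 3 = 13
Nim-value of the tree = 13

13


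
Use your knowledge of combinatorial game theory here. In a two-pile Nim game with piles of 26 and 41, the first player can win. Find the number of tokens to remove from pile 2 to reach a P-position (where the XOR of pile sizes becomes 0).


Piles: 26 and 41
Current XOR: 26 XOR 41 = 51 (non-zero, so this is an N-position).
To make the XOR zero, we need to find a move that balances the piles.
For pile 2 (size 41): target = 41 XOR 51 = 26
We reduce pile 2 from 41 to 26.
Tokens removed: 41 - 26 = 15
Verification: 26 XOR 26 = 0

15


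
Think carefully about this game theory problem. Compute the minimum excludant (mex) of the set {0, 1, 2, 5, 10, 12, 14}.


Set = {0, 1, 2, 5, 10, 12, 14}
0 is in the set.
1 is in the set.
2 is in the set.
3 is NOT in the set. This is the mex.
mex = 3

3


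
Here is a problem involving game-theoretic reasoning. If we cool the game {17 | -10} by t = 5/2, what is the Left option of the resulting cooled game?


Original game: {17 | -10} (a switch {a | b} with a > b).
Cooling by t (for t below the temperature (a - b)/2 = 27/2) taxes each move by t: {a | b} cooled by t is {a - t | b + t}.
Cooling amount: t = 5/2
Cooled Left option: 17 - 5/2 = 29/2
Cooled Right option: -10 + 5/2 = -15/2
Cooled game: {29/2 | -15/2}
Left option = 29/2

29/2


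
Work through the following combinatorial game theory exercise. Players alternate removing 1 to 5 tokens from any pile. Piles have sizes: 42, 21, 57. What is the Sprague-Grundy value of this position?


Subtraction set: {1, 2, 3, 4, 5}
For this subtraction set, G(n) = n mod 6 (period = max + 1 = 6).
Pile 1 (size 42): G(42) = 42 mod 6 = 0
Pile 2 (size 21): G(21) = 21 mod 6 = 3
Pile 3 (size 57): G(57) = 57 mod 6 = 3
Total Grundy value = XOR of all: 0 XOR 3 XOR 3 = 0

0


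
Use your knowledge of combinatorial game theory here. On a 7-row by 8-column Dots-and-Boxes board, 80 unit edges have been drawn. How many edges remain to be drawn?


Grid: 7 x 8 boxes, i.e. 8 rows and 9 columns of dots.
Horizontal edges: (rows + 1) * cols = 8 * 8 = 64
Vertical edges: rows * (cols + 1) = 7 * 9 = 63
Total edges: 64 + 63 = 127
Edges drawn: 80
Remaining: 127 - 80 = 47

47


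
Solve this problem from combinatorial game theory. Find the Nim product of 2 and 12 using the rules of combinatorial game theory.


Nim multiplication is bilinear over XOR: (u XOR v) * w = (u*w) XOR (v*w).
So we split each operand into its bit components and XOR the pairwise Nim products.
2 = 2 (as XOR of powers of 2).
12 = 4 + 8 (as XOR of powers of 2).
Using the standard Nim-product table on single bits:
  2*2 = 3,   2*4 = 8,   2*8 = 12,
  4*4 = 6,   4*8 = 11,  8*8 = 13,
and  1*x = x (identity), k*l = l*k (commutative).
Pairwise Nim products:
  2 * 4 = 8
  2 * 8 = 12
XOR them: 8 XOR 12 = 4.
Result: 2 * 12 = 4 (in Nim).

4


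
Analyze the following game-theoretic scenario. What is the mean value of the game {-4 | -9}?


Game = {-4 | -9}, a switch {a | b} with numbers a > b.
Its thermograph has left wall a - t and right wall b + t, which meet at t = (a - b)/2, where both equal (a + b)/2. So the mast (mean value) is at (a + b)/2.
Mean = (-4 + (-9))/2 = -13/2 = -13/2

-13/2


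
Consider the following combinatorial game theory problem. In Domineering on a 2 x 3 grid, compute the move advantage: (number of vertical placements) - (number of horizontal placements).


Board is 2 x 3 (rows x cols).
Left (vertical) placements: (rows-1) * cols = 1 * 3 = 3
Right (horizontal) placements: rows * (cols-1) = 2 * 2 = 4
Advantage = Left - Right = 3 - 4 = -1

-1


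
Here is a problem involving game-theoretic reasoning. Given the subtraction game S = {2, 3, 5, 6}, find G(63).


The subtraction set is S = {2, 3, 5, 6}.
G(k) = mex{ G(k - s) : s in S, s <= k }. We compute iteratively: G(0) = 0.
G(1) = mex({}) = 0
G(2) = mex({0}) = 1
G(3) = mex({0}) = 1
G(4) = mex({0, 1}) = 2
G(5) = mex({0, 1}) = 2
G(6) = mex({0, 1, 2}) = 3
G(7) = mex({0, 1, 2}) = 3
G(8) = mex({1, 2, 3}) = 0
G(9) = mex({1, 2, 3}) = 0
G(10) = mex({0, 2, 3}) = 1
G(11) = mex({0, 2, 3}) = 1
G(12) = mex({0, 1, 3}) = 2
G(13) = mex({0, 1, 3}) = 2
Observe that G(8)..G(13) = 0, 0, 1, 1, 2, 2 repeats G(0)..G(5) = 0, 0, 1, 1, 2, 2.
For k >= max(S) = 6, G(k) is determined by the previous 6 values G(k-6)..G(k-1); a window of 6 consecutive values has recurred shifted by 8, so by induction G(k + 8) = G(k) for all k >= 0: the sequence is periodic from the start with period 8.
One period: G(0..7) = 0, 0, 1, 1, 2, 2, 3, 3.
63 mod 8 = 7, so G(63) = G(7) = 3.

3


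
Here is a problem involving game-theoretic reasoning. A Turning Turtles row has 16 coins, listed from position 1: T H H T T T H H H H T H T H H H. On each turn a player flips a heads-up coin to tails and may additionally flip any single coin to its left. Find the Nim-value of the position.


Coins: T H H T T T H H H H T H T H H H
Key fact: a single head at position k behaves exactly like a Nim heap of size k (turning it to T and optionally flipping a coin at j < k corresponds to moving the heap from k to j, or to 0), and heads combine as a disjunctive sum (two heads at the same place would cancel, matching j XOR j = 0). So the Nim-value is the XOR of the 1-indexed positions of the heads.
Face-up positions (1-indexed): [2, 3, 7, 8, 9, 10, 12, 14, 15, 16]
XOR 0 with 2: 0 XOR 2 = 2
XOR 2 with 3: 2 XOR 3 = 1
XOR 1 with 7: 1 XOR 7 = 6
XOR 6 with 8: 6 XOR 8 = 14
XOR 14 with 9: 14 XOR 9 = 7
XOR 7 with 10: 7 XOR 10 = 13
XOR 13 with 12: 13 XOR 12 = 1
XOR 1 with 14: 1 XOR 14 = 15
XOR 15 with 15: 15 XOR 15 = 0
XOR 0 with 16: 0 XOR 16 = 16
Nim-value = 16

16


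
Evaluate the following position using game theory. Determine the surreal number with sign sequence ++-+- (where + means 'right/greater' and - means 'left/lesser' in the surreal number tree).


Sign expansion: ++-+-
Rule: track bounds (lo, hi), initially (-inf, +inf). On '+', the current value becomes lo and we move to the simplest number in (value, hi): value + 1 if hi = +inf, otherwise the midpoint (value + hi)/2. On '-', the current value becomes hi and we move to value - 1 if lo = -inf, otherwise the midpoint (lo + value)/2.
Start at 0.
Step 1: sign = +, move right. Bounds: (0, +inf). Value = 1
Step 2: sign = +, move right. Bounds: (1, +inf). Value = 2
Step 3: sign = -, move left. Bounds: (1, 2). Value = 3/2
Step 4: sign = +, move right. Bounds: (3/2, 2). Value = 7/4
Step 5: sign = -, move left. Bounds: (3/2, 7/4). Value = 13/8
The surreal number with sign expansion ++-+- is 13/8.

13/8


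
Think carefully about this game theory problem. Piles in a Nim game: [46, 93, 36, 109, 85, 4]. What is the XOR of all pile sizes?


We need the XOR (exclusive or) of all pile sizes.
After XOR-ing pile 1 (size 46): 0 XOR 46 = 46
After XOR-ing pile 2 (size 93): 46 XOR 93 = 115
After XOR-ing pile 3 (size 36): 115 XOR 36 = 87
After XOR-ing pile 4 (size 109): 87 XOR 109 = 58
After XOR-ing pile 5 (size 85): 58 XOR 85 = 111
After XOR-ing pile 6 (size 4): 111 XOR 4 = 107
The Nim-value of this position is 107.

107


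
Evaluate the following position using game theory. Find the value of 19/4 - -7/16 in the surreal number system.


x = 19/4, y = -7/16
Converting to common denominator: 16
x = 76/16, y = -7/16
x - y = 19/4 - -7/16 = 83/16

83/16


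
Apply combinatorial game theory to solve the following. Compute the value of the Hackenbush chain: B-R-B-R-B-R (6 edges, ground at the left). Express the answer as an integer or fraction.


Edges (from ground): B-R-B-R-B-R
By Berlekamp's sign-expansion rule, a Blue-Red Hackenbush stalk has the value of the surreal number whose sign sequence is the edge sequence with B -> + and R -> -.
Sign sequence: +-+-+-
Trace the sign expansion in the surreal number tree, starting from 0:
Edge 1: B (sign +) -> bounds (0, +inf), value = 1
Edge 2: R (sign -) -> bounds (0, 1), value = 1/2
Edge 3: B (sign +) -> bounds (1/2, 1), value = 3/4
Edge 4: R (sign -) -> bounds (1/2, 3/4), value = 5/8
Edge 5: B (sign +) -> bounds (5/8, 3/4), value = 11/16
Edge 6: R (sign -) -> bounds (5/8, 11/16), value = 21/32
Game value = 21/32

21/32


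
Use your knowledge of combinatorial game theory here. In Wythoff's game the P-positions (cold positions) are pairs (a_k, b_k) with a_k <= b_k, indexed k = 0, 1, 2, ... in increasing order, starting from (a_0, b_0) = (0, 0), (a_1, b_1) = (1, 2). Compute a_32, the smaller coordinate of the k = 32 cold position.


By Wythoff's theorem, a_k = floor(k * phi) and b_k = floor(k * phi^2) = a_k + k, where phi = (1 + sqrt(5))/2 is the golden ratio.
phi = (1 + sqrt(5))/2 = 1.618034
k = 32
k * phi = 32 * 1.618034 = 51.777088
a_32 = floor(k * phi) = 51

51


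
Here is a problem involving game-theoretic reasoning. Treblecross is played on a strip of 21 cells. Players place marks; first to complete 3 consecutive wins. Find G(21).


Treblecross: place X on empty cells; 3-in-a-row wins.
Playing within two cells of an existing X lets the opponent win at once, so sensible play treats the cells i-2..i+2 around each X as dead. The player left with no safe cell loses, so this is a normal-play take-away game on strips of safe cells.
Placing X at cell i (0-indexed) of a strip of k safe cells leaves independent strips of sizes max(0, i-2) and max(0, k-i-3). Hence G(k) = mex{ G(max(0,i-2)) XOR G(max(0,k-i-3)) : 0 <= i < k }, with G(0) = 0.
G(1): splits (0,0):0^0=0 -> mex({0}) = 1
G(2): splits (0,0):0^0=0 -> mex({0}) = 1
G(3): splits (0,0):0^0=0 -> mex({0}) = 1
G(4): splits (0,1):0^1=1 (0,0):0^0=0 -> mex({0, 1}) = 2
G(5): splits (0,2):0^1=1 (0,1):0^1=1 (0,0):0^0=0 -> mex({0, 1}) = 2
G(6) = mex({1}) = 0
G(7) = mex({0, 1, 2}) = 3
G(8) = mex({0, 1, 2}) = 3
G(9) = mex({0, 2}) = 1
G(10) = mex({0, 2, 3}) = 1
G(11) = mex({0, 3}) = 1
G(12) = mex({1, 3}) = 0
G(13) = mex({0, 1, 2, 3}) = 4
G(14) = mex({0, 1, 2}) = 3
G(15) = mex({0, 1, 2}) = 3
G(16) = mex({0, 1, 2, 4}) = 3
G(17) = mex({0, 1, 3, 4}) = 2
G(18) = mex({0, 1, 3, 4}) = 2
G(19) = mex({0, 1, 3, 5}) = 2
G(20) = mex({0, 1, 2, 3, 5}) = 4
G(21) = mex({0, 1, 2, 3, 5}) = 4
Therefore G(21) = 4.

4


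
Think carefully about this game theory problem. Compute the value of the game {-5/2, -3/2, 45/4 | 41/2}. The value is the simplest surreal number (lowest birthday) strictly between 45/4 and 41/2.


Left options: {-5/2, -3/2, 45/4}, max = 45/4
Right options: {41/2}, min = 41/2
All options are numbers and max(Left) < min(Right), so by the simplicity theorem the value is the simplest (earliest-born) number strictly between 45/4 and 41/2.
Integers 12 through 20 all lie strictly between 45/4 and 41/2.
Among integers, the simplest (lowest birthday = smallest |n|; 0 is born on day 0, +-n on day n) is 12.
No non-integer in the interval can be simpler: if x is a non-integer in the interval, then floor(x) or ceil(x) also lies in the interval (the interval contains an integer), and both are proper prefixes of x's sign expansion, i.e. born earlier. So the game value is 12.
Game value = 12

12


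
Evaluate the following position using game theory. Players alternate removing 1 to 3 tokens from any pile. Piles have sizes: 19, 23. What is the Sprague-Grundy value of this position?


Subtraction set: {1, 2, 3}
For this subtraction set, G(n) = n mod 4 (period = max + 1 = 4).
Pile 1 (size 19): G(19) = 19 mod 4 = 3
Pile 2 (size 23): G(23) = 23 mod 4 = 3
Total Grundy value = XOR of all: 3 XOR 3 = 0

0


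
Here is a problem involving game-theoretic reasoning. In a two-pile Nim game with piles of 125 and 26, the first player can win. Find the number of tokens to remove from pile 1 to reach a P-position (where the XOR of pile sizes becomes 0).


Piles: 125 and 26
Current XOR: 125 XOR 26 = 103 (non-zero, so this is an N-position).
To make the XOR zero, we need to find a move that balances the piles.
For pile 1 (size 125): target = 125 XOR 103 = 26
We reduce pile 1 from 125 to 26.
Tokens removed: 125 - 26 = 99
Verification: 26 XOR 26 = 0

99


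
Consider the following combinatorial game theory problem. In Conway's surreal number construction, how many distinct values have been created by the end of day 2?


Day 0: {|} = 0 is born. Count = 1.
Day n: the number of surreal numbers born by day n is 2^(n+1) - 1.
By day 0: 2^1 - 1 = 1
By day 1: 2^2 - 1 = 3
By day 2: 2^3 - 1 = 7
By day 2: 7 surreal numbers.

7


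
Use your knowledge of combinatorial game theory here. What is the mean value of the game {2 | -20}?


Game = {2 | -20}, a switch {a | b} with numbers a > b.
Its thermograph has left wall a - t and right wall b + t, which meet at t = (a - b)/2, where both equal (a + b)/2. So the mast (mean value) is at (a + b)/2.
Mean = (2 + (-20))/2 = -18/2 = -9

-9


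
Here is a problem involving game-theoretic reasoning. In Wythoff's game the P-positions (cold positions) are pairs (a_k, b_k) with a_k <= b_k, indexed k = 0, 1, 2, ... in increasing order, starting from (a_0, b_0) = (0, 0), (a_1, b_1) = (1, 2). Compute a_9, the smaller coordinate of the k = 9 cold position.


By Wythoff's theorem, a_k = floor(k * phi) and b_k = floor(k * phi^2) = a_k + k, where phi = (1 + sqrt(5))/2 is the golden ratio.
phi = (1 + sqrt(5))/2 = 1.618034
k = 9
k * phi = 9 * 1.618034 = 14.562306
a_9 = floor(k * phi) = 14

14


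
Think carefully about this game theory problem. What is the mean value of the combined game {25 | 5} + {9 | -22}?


G1 = {25 | 5}, G2 = {9 | -22}
Each is a switch {a | b} with numbers a > b; its mean value is (a + b)/2, and mean value is additive over game sums: m(G1 + G2) = m(G1) + m(G2).
Mean of G1 = (25 + (5))/2 = 30/2 = 15
Mean of G2 = (9 + (-22))/2 = -13/2 = -13/2
Mean of G1 + G2 = 15 + -13/2 = 17/2

17/2


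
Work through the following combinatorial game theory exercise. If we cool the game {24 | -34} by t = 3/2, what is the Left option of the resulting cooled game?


Original game: {24 | -34} (a switch {a | b} with a > b).
Cooling by t (for t below the temperature (a - b)/2 = 29) taxes each move by t: {a | b} cooled by t is {a - t | b + t}.
Cooling amount: t = 3/2
Cooled Left option: 24 - 3/2 = 45/2
Cooled Right option: -34 + 3/2 = -65/2
Cooled game: {45/2 | -65/2}
Left option = 45/2

45/2


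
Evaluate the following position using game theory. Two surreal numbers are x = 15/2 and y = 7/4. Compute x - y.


x = 15/2, y = 7/4
Converting to common denominator: 4
x = 30/4, y = 7/4
x - y = 15/2 - 7/4 = 23/4

23/4


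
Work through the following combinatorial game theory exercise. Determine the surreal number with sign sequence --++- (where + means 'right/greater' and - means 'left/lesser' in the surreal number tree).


Sign expansion: --++-
Rule: track bounds (lo, hi), initially (-inf, +inf). On '+', the current value becomes lo and we move to the simplest number in (value, hi): value + 1 if hi = +inf, otherwise the midpoint (value + hi)/2. On '-', the current value becomes hi and we move to value - 1 if lo = -inf, otherwise the midpoint (lo + value)/2.
Start at 0.
Step 1: sign = -, move left. Bounds: (-inf, 0). Value = -1
Step 2: sign = -, move left. Bounds: (-inf, -1). Value = -2
Step 3: sign = +, move right. Bounds: (-2, -1). Value = -3/2
Step 4: sign = +, move right. Bounds: (-3/2, -1). Value = -5/4
Step 5: sign = -, move left. Bounds: (-3/2, -5/4). Value = -11/8
The surreal number with sign expansion --++- is -11/8.

-11/8


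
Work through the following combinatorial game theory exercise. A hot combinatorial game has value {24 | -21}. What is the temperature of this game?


The game is {24 | -21}, a switch {a | b} with numbers a > b.
Cooling {a | b} by t gives {a - t | b + t}, which stops being hot when a - t = b + t, i.e. at t = (a - b)/2. So the temperature of a switch is (a - b)/2.
Temperature = (Left option - Right option) / 2
= (24 - (-21)) / 2
= 45 / 2
= 45/2

45/2


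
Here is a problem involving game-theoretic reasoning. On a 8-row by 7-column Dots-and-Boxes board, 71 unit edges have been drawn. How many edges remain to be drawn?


Grid: 8 x 7 boxes, i.e. 9 rows and 8 columns of dots.
Horizontal edges: (rows + 1) * cols = 9 * 7 = 63
Vertical edges: rows * (cols + 1) = 8 * 8 = 64
Total edges: 63 + 64 = 127
Edges drawn: 71
Remaining: 127 - 71 = 56

56


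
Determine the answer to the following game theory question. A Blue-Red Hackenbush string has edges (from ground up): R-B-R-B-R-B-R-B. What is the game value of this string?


Edges (from ground): R-B-R-B-R-B-R-B
By Berlekamp's sign-expansion rule, a Blue-Red Hackenbush stalk has the value of the surreal number whose sign sequence is the edge sequence with B -> + and R -> -.
Sign sequence: -+-+-+-+
Trace the sign expansion in the surreal number tree, starting from 0:
Edge 1: R (sign -) -> bounds (-inf, 0), value = -1
Edge 2: B (sign +) -> bounds (-1, 0), value = -1/2
Edge 3: R (sign -) -> bounds (-1, -1/2), value = -3/4
Edge 4: B (sign +) -> bounds (-3/4, -1/2), value = -5/8
Edge 5: R (sign -) -> bounds (-3/4, -5/8), value = -11/16
Edge 6: B (sign +) -> bounds (-11/16, -5/8), value = -21/32
Edge 7: R (sign -) -> bounds (-11/16, -21/32), value = -43/64
Edge 8: B (sign +) -> bounds (-43/64, -21/32), value = -85/128
Game value = -85/128

-85/128


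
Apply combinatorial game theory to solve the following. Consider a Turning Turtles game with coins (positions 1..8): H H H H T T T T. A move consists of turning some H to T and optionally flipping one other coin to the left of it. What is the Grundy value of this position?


Coins: H H H H T T T T
Key fact: a single head at position k behaves exactly like a Nim heap of size k (turning it to T and optionally flipping a coin at j < k corresponds to moving the heap from k to j, or to 0), and heads combine as a disjunctive sum (two heads at the same place would cancel, matching j XOR j = 0). So the Nim-value is the XOR of the 1-indexed positions of the heads.
Face-up positions (1-indexed): [1, 2, 3, 4]
XOR 0 with 1: 0 XOR 1 = 1
XOR 1 with 2: 1 XOR 2 = 3
XOR 3 with 3: 3 XOR 3 = 0
XOR 0 with 4: 0 XOR 4 = 4
Nim-value = 4

4


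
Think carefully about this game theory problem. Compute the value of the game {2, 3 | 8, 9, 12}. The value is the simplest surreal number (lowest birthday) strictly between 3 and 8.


Left options: {2, 3}, max = 3
Right options: {8, 9, 12}, min = 8
All options are numbers and max(Left) < min(Right), so by the simplicity theorem the value is the simplest (earliest-born) number strictly between 3 and 8.
Integers 4 through 7 all lie strictly between 3 and 8.
Among integers, the simplest (lowest birthday = smallest |n|; 0 is born on day 0, +-n on day n) is 4.
No non-integer in the interval can be simpler: if x is a non-integer in the interval, then floor(x) or ceil(x) also lies in the interval (the interval contains an integer), and both are proper prefixes of x's sign expansion, i.e. born earlier. So the game value is 4.
Game value = 4

4


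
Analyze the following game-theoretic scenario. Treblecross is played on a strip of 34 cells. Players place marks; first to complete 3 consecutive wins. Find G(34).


Treblecross: place X on empty cells; 3-in-a-row wins.
Playing within two cells of an existing X lets the opponent win at once, so sensible play treats the cells i-2..i+2 around each X as dead. The player left with no safe cell loses, so this is a normal-play take-away game on strips of safe cells.
Placing X at cell i (0-indexed) of a strip of k safe cells leaves independent strips of sizes max(0, i-2) and max(0, k-i-3). Hence G(k) = mex{ G(max(0,i-2)) XOR G(max(0,k-i-3)) : 0 <= i < k }, with G(0) = 0.
G(1): splits (0,0):0^0=0 -> mex({0}) = 1
G(2): splits (0,0):0^0=0 -> mex({0}) = 1
G(3): splits (0,0):0^0=0 -> mex({0}) = 1
G(4): splits (0,1):0^1=1 (0,0):0^0=0 -> mex({0, 1}) = 2
G(5): splits (0,2):0^1=1 (0,1):0^1=1 (0,0):0^0=0 -> mex({0, 1}) = 2
G(6) = mex({1}) = 0
G(7) = mex({0, 1, 2}) = 3
G(8) = mex({0, 1, 2}) = 3
G(9) = mex({0, 2}) = 1
G(10) = mex({0, 2, 3}) = 1
G(11) = mex({0, 3}) = 1
G(12) = mex({1, 3}) = 0
G(13) = mex({0, 1, 2, 3}) = 4
G(14) = mex({0, 1, 2}) = 3
G(15) = mex({0, 1, 2}) = 3
G(16) = mex({0, 1, 2, 4}) = 3
G(17) = mex({0, 1, 3, 4}) = 2
G(18) = mex({0, 1, 3, 4}) = 2
G(19) = mex({0, 1, 3, 5}) = 2
G(20) = mex({0, 1, 2, 3, 5}) = 4
G(21) = mex({0, 1, 2, 3, 5}) = 4
G(22) = mex({1, 2, 6}) = 0
G(23) = mex({0, 1, 2, 3, 4, 6}) = 5
G(24) = mex({0, 1, 2, 3, 4}) = 5
G(25) = mex({0, 1, 3, 4, 7}) = 2
G(26) = mex({0, 1, 3, 4, 5, 7}) = 2
G(27) = mex({0, 1, 3, 5}) = 2
G(28) = mex({0, 1, 2, 5}) = 3
G(29) = mex({0, 1, 2, 4, 5, 6}) = 3
G(30) = mex({1, 2, 4, 6}) = 0
G(31) = mex({0, 1, 2, 3, 4, 6}) = 5
G(32) = mex({1, 2, 3, 4, 7}) = 0
G(33) = mex({0, 3, 7}) = 1
G(34) = mex({0, 2, 3, 5, 7}) = 1
Therefore G(34) = 1.

1
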